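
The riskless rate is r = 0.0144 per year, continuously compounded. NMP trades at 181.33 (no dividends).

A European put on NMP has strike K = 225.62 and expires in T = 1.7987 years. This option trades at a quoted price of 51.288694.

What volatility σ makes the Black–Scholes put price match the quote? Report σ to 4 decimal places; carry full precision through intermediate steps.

At σ = 0.2621 the Black–Scholes value reproduces the quote:
σ√T = 0.2621·√1.7987 = 0.351517
d₁ = (ln(S/K) + (r+σ²/2)T) / (σ√T) = (ln(181.33/225.62) + (0.0144+0.2621²/2)·1.7987) / 0.351517 = (-0.218534 + 0.087683) / 0.351517 = -0.372244
d₂ = d₁ − σ√T = -0.372244 − 0.351517 = -0.723761
e^{−rT} = 0.974431
N(−d₁) = 0.645144,  N(−d₂) = 0.765394
V = K·e^{−rT}·N(−d₂) − S·N(−d₁) = 168.272745 − 116.984051 = 51.288694 (the observed quote) — the price is monotone increasing in volatility, hence this σ is the only solution

sigma = 0.2621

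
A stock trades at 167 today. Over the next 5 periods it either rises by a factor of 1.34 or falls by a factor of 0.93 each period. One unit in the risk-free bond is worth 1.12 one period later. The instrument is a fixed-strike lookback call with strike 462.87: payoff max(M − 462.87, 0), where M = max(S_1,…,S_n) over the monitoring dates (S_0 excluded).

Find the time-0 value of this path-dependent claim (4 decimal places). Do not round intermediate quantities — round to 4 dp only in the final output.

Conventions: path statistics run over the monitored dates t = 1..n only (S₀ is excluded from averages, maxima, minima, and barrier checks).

price = 6.3251

With p* = (R−d)/(u−d) = 0.4634, sum probability × payoff across the paths and divide by R^5.
Enumerate all 2^5 = 32 price paths (U = up ×1.34, D = down ×0.93); each path with k up-moves has probability p*^k·(1−p*)^(5−k).
DDDDD: M=155.3100, payoff=0.0000, prob=0.044483
UDDDD: M=223.7800, payoff=0.0000, prob=0.038417
DUDDD: M=208.1154, payoff=0.0000, prob=0.038417
UUDDD: M=299.8652, payoff=0.0000, prob=0.033178
DDUDD: M=193.5473, payoff=0.0000, prob=0.038417
UDUDD: M=278.8746, payoff=0.0000, prob=0.033178
DUUDD: M=278.8746, payoff=0.0000, prob=0.033178
UUUDD: M=401.8194, payoff=0.0000, prob=0.028654
DDDUD: M=179.9990, payoff=0.0000, prob=0.038417
UDDUD: M=259.3534, payoff=0.0000, prob=0.033178
DUDUD: M=259.3534, payoff=0.0000, prob=0.033178
UUDUD: M=373.6920, payoff=0.0000, prob=0.028654
DDUUD: M=259.3534, payoff=0.0000, prob=0.033178
UDUUD: M=373.6920, payoff=0.0000, prob=0.028654
DUUUD: M=373.6920, payoff=0.0000, prob=0.028654
UUUUD: M=538.4380, payoff=75.5680, prob=0.024747
DDDDU: M=167.3991, payoff=0.0000, prob=0.038417
UDDDU: M=241.1987, payoff=0.0000, prob=0.033178
DUDDU: M=241.1987, payoff=0.0000, prob=0.033178
UUDDU: M=347.5336, payoff=0.0000, prob=0.028654
DDUDU: M=241.1987, payoff=0.0000, prob=0.033178
UDUDU: M=347.5336, payoff=0.0000, prob=0.028654
DUUDU: M=347.5336, payoff=0.0000, prob=0.028654
UUUDU: M=500.7473, payoff=37.8773, prob=0.024747
DDDUU: M=241.1987, payoff=0.0000, prob=0.033178
UDDUU: M=347.5336, payoff=0.0000, prob=0.028654
DUDUU: M=347.5336, payoff=0.0000, prob=0.028654
UUDUU: M=500.7473, payoff=37.8773, prob=0.024747
DDUUU: M=347.5336, payoff=0.0000, prob=0.028654
UDUUU: M=500.7473, payoff=37.8773, prob=0.024747
DUUUU: M=500.7473, payoff=37.8773, prob=0.024747
UUUUU: M=721.5069, payoff=258.6369, prob=0.021372
Price = Σ prob·payoff / R^5 = 11.147049 / 1.762342 = 6.3251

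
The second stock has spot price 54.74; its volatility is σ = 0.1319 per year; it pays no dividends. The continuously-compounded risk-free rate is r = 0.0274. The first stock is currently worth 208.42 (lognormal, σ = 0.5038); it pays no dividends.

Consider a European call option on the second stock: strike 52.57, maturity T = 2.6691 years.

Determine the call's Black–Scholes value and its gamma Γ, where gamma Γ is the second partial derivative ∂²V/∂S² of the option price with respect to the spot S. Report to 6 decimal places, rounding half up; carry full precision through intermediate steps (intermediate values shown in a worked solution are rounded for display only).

price = 7.983728
Γ = 0.027648

σ√T = 0.1319·√2.6691 = 0.215490
d₁ = (ln(S/K) + (r+σ²/2)T) / (σ√T) = (ln(54.74/52.57) + (0.0274+0.1319²/2)·2.6691) / 0.215490 = (0.040449 + 0.096351) / 0.215490 = 0.634834
d₂ = d₁ − σ√T = 0.634834 − 0.215490 = 0.419344
e^{−rT} = 0.929477
N(d₁) = 0.737232,  N(d₂) = 0.662518
Call price V = S·N(d₁) − K·e^{−rT}·N(d₂) = 40.356061 − 32.372333 = 7.983728
φ(d₁) = (1/√(2π))·e^{−d₁²/2} = 0.326134
Γ = φ(d₁) / (S·σ·√T) = 0.027648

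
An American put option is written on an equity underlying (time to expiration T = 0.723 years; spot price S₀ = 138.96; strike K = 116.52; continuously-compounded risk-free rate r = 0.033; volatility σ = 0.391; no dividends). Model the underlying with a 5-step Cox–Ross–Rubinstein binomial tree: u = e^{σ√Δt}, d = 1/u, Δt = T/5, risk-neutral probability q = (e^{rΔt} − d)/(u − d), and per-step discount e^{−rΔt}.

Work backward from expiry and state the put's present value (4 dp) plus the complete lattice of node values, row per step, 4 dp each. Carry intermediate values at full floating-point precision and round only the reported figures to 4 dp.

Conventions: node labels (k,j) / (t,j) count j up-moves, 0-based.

params: Δt=0.14460 u=1.16030 d=0.86184 q=0.47892 e^(-rΔt)=0.99524
t_5 payoffs: 50.4462 27.5644 0.0000 0.0000 0.0000 0.0000
k=4: node(4,0) S=76.6657 payoff=39.8543 vs cont=39.2996 → 39.8543 [stop]  node(4,1) S=103.2156 payoff=13.3044 vs cont=14.2948 → 14.2948 [wait]  node(4,2) S=138.9600 payoff=0.0000 vs cont=0.0000 → 0.0000 [wait]  node(4,3) S=187.0829 payoff=0.0000 vs cont=0.0000 → 0.0000 [wait]  node(4,4) S=251.8711 payoff=0.0000 vs cont=0.0000 → 0.0000 [wait]
k=3: node(3,0) S=88.9556 payoff=27.5644 vs cont=27.4818 → 27.5644 [stop]  node(3,1) S=119.7616 payoff=0.0000 vs cont=7.4132 → 7.4132 [wait]  node(3,2) S=161.2360 payoff=0.0000 vs cont=0.0000 → 0.0000 [wait]  node(3,3) S=217.0732 payoff=0.0000 vs cont=0.0000 → 0.0000 [wait]
k=2: node(2,0) S=103.2156 payoff=13.3044 vs cont=17.8282 → 17.8282 [wait]  node(2,1) S=138.9600 payoff=0.0000 vs cont=3.8445 → 3.8445 [wait]  node(2,2) S=187.0829 payoff=0.0000 vs cont=0.0000 → 0.0000 [wait]
k=1: node(1,0) S=119.7616 payoff=0.0000 vs cont=11.0781 → 11.0781 [wait]  node(1,1) S=161.2360 payoff=0.0000 vs cont=1.9937 → 1.9937 [wait]
k=0: node(0,0) S=138.9600 payoff=0.0000 vs cont=6.6953 → 6.6953 [wait]

price = 6.6953
tree:
6.6953
11.0781 1.9937
17.8282 3.8445 0.0000
27.5644 7.4132 0.0000 0.0000
39.8543 14.2948 0.0000 0.0000 0.0000
50.4462 27.5644 0.0000 0.0000 0.0000 0.0000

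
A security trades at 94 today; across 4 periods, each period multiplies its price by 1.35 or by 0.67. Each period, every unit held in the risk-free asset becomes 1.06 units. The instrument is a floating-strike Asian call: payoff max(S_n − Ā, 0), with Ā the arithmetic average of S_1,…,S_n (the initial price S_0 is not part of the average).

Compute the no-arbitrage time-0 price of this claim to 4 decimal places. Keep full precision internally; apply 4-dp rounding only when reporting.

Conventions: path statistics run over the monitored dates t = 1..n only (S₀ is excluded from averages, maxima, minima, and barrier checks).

No-arbitrage gives p* = (R−d)/(u−d) = 0.5735: enumerate every path, weight its payoff by its p*-probability, and discount by R^4.
Enumerate all 2^4 = 16 price paths (U = up ×1.35, D = down ×0.67); each path with k up-moves has probability p*^k·(1−p*)^(4−k).
DDDD: Ā=38.0976, payoff=0.0000, prob=0.033079
UDDD: Ā=76.7638, payoff=0.0000, prob=0.044486
DUDD: Ā=60.7838, payoff=0.0000, prob=0.044486
UUDD: Ā=122.4748, payoff=0.0000, prob=0.059826
DDUD: Ā=50.0772, payoff=0.0000, prob=0.044486
UDUD: Ā=100.9018, payoff=0.0000, prob=0.059826
DUUD: Ā=84.9218, payoff=0.0000, prob=0.059826
UUUD: Ā=171.1112, payoff=0.0000, prob=0.080456
DDDU: Ā=42.9038, payoff=0.0000, prob=0.044486
UDDU: Ā=86.4479, payoff=0.0000, prob=0.059826
DUDU: Ā=70.4679, payoff=6.4354, prob=0.059826
UUDU: Ā=141.9876, payoff=12.9668, prob=0.080456
DDUU: Ā=59.7613, payoff=17.1420, prob=0.059826
UDUU: Ā=120.4146, payoff=34.5398, prob=0.080456
DUUU: Ā=104.4346, payoff=50.5198, prob=0.080456
UUUU: Ā=210.4280, payoff=101.7936, prob=0.108199
Price = Σ prob·payoff / R^4 = 20.311265 / 1.262477 = 16.0884

price = 16.0884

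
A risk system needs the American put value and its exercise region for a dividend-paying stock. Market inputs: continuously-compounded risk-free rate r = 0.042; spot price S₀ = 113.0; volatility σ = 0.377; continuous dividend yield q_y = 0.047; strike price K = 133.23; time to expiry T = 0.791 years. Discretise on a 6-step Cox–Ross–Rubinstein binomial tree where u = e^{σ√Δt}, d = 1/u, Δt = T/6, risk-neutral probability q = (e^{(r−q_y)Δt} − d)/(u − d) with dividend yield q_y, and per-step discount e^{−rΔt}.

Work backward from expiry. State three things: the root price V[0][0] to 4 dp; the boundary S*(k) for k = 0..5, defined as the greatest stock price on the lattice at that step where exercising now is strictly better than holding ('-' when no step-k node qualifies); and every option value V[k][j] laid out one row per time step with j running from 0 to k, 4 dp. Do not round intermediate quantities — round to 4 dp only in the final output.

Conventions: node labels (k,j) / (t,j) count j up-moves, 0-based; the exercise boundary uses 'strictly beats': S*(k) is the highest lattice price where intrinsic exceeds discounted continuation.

price = 28.5156
boundary = - - - 74.9435 85.9374 98.5440
tree:
28.5156
37.5570 18.3890
47.7204 26.2397 9.5197
58.2865 36.0585 15.1857 3.0736
67.8739 47.2926 23.4836 5.7602 0.0000
76.2349 58.2865 34.6860 10.7948 0.0000 0.0000
83.5262 67.8739 47.2926 20.2300 0.0000 0.0000 0.0000

params: Δt=0.13183 u=1.14670 d=0.87207 q=0.46343 e^(-rΔt)=0.99448
t_6 payoffs: 83.5262 67.8739 47.2926 20.2300 0.0000 0.0000 0.0000
t_5: node(5,0) S=56.9951 payoff=76.2349 vs cont=75.8513 → 76.2349 [stop]  node(5,1) S=74.9435 payoff=58.2865 vs cont=58.0138 → 58.2865 [stop]  node(5,2) S=98.5440 payoff=34.6860 vs cont=34.5590 → 34.6860 [stop]  node(5,3) S=129.5766 payoff=3.6534 vs cont=10.7948 → 10.7948 [wait]  node(5,4) S=170.3817 payoff=0.0000 vs cont=0.0000 → 0.0000 [wait]  node(5,5) S=224.0367 payoff=0.0000 vs cont=0.0000 → 0.0000 [wait]  ⇒ S*(5)=98.5440
t_4: node(4,0) S=65.3561 payoff=67.8739 vs cont=67.5420 → 67.8739 [stop]  node(4,1) S=85.9374 payoff=47.2926 vs cont=47.0878 → 47.2926 [stop]  node(4,2) S=113.0000 payoff=20.2300 vs cont=23.4836 → 23.4836 [wait]  node(4,3) S=148.5849 payoff=0.0000 vs cont=5.7602 → 5.7602 [wait]  node(4,4) S=195.3759 payoff=0.0000 vs cont=0.0000 → 0.0000 [wait]  ⇒ S*(4)=85.9374
t_3: node(3,0) S=74.9435 payoff=58.2865 vs cont=58.0138 → 58.2865 [stop]  node(3,1) S=98.5440 payoff=34.6860 vs cont=36.0585 → 36.0585 [wait]  node(3,2) S=129.5766 payoff=3.6534 vs cont=15.1857 → 15.1857 [wait]  node(3,3) S=170.3817 payoff=0.0000 vs cont=3.0736 → 3.0736 [wait]  ⇒ S*(3)=74.9435
t_2: node(2,0) S=85.9374 payoff=47.2926 vs cont=47.7204 → 47.7204 [wait]  node(2,1) S=113.0000 payoff=20.2300 vs cont=26.2397 → 26.2397 [wait]  node(2,2) S=148.5849 payoff=0.0000 vs cont=9.5197 → 9.5197 [wait]  ⇒ S*(2)=-
t_1: node(1,0) S=98.5440 payoff=34.6860 vs cont=37.5570 → 37.5570 [wait]  node(1,1) S=129.5766 payoff=3.6534 vs cont=18.3890 → 18.3890 [wait]  ⇒ S*(1)=-
t_0: node(0,0) S=113.0000 payoff=20.2300 vs cont=28.5156 → 28.5156 [wait]  ⇒ S*(0)=-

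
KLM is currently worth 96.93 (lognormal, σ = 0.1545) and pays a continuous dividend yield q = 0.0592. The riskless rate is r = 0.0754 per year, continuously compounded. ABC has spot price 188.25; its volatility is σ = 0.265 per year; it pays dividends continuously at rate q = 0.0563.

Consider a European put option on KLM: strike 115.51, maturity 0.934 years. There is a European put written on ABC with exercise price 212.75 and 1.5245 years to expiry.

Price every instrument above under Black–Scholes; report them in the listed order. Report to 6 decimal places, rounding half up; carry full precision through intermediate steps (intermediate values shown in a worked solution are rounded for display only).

price(KLM put K=115.51) = 17.010623
price(ABC put K=212.75) = 32.929386

[KLM put K=115.51]
σ√T = 0.1545·√0.934 = 0.149314
d₁ = (ln(S/K) + (r−q+σ²/2)T) / (σ√T) = (ln(96.93/115.51) + (0.0754−0.0592+0.1545²/2)·0.934) / 0.149314 = (-0.175368 + 0.026278) / 0.149314 = -0.998495
d₂ = d₁ − σ√T = -0.998495 − 0.149314 = -1.147810
e^{−rT} = 0.931999
e^{−qT} = 0.946208
N(−d₁) = 0.840980,  N(−d₂) = 0.874476
price = K·e^{−rT}·N(−d₂) − S·e^{−qT}·N(−d₁) = 94.141939 − 77.131316 = 17.010623
[ABC put K=212.75]
σ√T = 0.265·√1.5245 = 0.327197
d₁ = (ln(S/K) + (r−q+σ²/2)T) / (σ√T) = (ln(188.25/212.75) + (0.0754−0.0563+0.265²/2)·1.5245) / 0.327197 = (-0.122347 + 0.082647) / 0.327197 = -0.121333
d₂ = d₁ − σ√T = -0.121333 − 0.327197 = -0.448531
e^{−rT} = 0.891413
e^{−qT} = 0.917751
N(−d₁) = 0.548287,  N(−d₂) = 0.673115
price = K·e^{−rT}·N(−d₂) − S·e^{−qT}·N(−d₁) = 127.654979 − 94.725593 = 32.929386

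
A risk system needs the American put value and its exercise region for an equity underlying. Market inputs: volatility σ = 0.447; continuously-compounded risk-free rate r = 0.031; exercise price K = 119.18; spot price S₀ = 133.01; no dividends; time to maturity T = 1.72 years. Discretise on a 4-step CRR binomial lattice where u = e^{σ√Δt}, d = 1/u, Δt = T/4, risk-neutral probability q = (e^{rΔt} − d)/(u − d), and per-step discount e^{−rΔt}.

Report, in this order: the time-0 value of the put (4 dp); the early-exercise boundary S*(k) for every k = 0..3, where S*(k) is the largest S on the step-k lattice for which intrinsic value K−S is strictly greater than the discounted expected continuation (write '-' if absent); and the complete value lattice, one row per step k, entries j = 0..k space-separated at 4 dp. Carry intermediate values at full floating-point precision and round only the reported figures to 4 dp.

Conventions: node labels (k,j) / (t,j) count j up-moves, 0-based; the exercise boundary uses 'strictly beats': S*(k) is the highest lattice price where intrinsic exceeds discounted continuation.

price = 19.8621
boundary = - - - 55.2060
tree:
19.8621
30.6752 7.2283
45.6168 13.3140 0.0000
63.9740 24.5236 0.0000 0.0000
77.9999 45.1708 0.0000 0.0000 0.0000

Δt=0.43000, u=1.34060, d=0.74593, q=0.44981, disc=e^(-rΔt)=0.98676
k=4 terminal: V=max(K-S,0) → 77.9999 45.1708 0.0000 0.0000 0.0000
k=3: j=0 S=55.2060 intr=63.9740 cont=62.3959 V=63.9740[EX]; j=1 S=99.2167 intr=19.9633 cont=24.5236 V=24.5236[hold]; j=2 S=178.3132 intr=0.0000 cont=0.0000 V=0.0000[hold]; j=3 S=320.4662 intr=0.0000 cont=0.0000 V=0.0000[hold]  S*(3)=55.2060
k=2: j=0 S=74.0092 intr=45.1708 cont=45.6168 V=45.6168[hold]; j=1 S=133.0100 intr=0.0000 cont=13.3140 V=13.3140[hold]; j=2 S=239.0468 intr=0.0000 cont=0.0000 V=0.0000[hold]  S*(2)=-
k=1: j=0 S=99.2167 intr=19.9633 cont=30.6752 V=30.6752[hold]; j=1 S=178.3132 intr=0.0000 cont=7.2283 V=7.2283[hold]  S*(1)=-
k=0: j=0 S=133.0100 intr=0.0000 cont=19.8621 V=19.8621[hold]  S*(0)=-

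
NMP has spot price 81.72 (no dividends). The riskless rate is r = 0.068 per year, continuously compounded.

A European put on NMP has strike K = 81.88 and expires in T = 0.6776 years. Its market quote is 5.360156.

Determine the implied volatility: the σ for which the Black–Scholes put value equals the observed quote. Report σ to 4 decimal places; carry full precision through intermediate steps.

At σ = 0.2665 the Black–Scholes value reproduces the quote:
σ√T = 0.2665·√0.6776 = 0.219373
d₁ = (ln(S/K) + (r+σ²/2)T) / (σ√T) = (ln(81.72/81.88) + (0.068+0.2665²/2)·0.6776) / 0.219373 = (-0.001956 + 0.070139) / 0.219373 = 0.310809
d₂ = d₁ − σ√T = 0.310809 − 0.219373 = 0.091435
e^{−rT} = 0.954969
N(−d₁) = 0.377973,  N(−d₂) = 0.463573
V = K·e^{−rT}·N(−d₂) − S·N(−d₁) = 36.248113 − 30.887957 = 5.360156 (equal to the quote); since ∂V/∂σ > 0 for all σ, the implied volatility is unique

sigma = 0.2665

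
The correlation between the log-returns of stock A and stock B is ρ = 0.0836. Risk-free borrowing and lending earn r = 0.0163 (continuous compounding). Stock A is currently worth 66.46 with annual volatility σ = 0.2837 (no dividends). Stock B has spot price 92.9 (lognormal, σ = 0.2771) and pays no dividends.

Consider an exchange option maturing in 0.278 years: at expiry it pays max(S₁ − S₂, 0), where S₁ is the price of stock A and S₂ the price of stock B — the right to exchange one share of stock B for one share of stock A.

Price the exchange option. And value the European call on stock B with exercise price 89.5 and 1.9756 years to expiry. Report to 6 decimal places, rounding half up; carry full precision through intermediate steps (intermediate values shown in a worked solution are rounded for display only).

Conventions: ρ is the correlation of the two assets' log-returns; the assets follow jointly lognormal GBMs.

exchange price = 0.305802
price(stock B call K=89.5) = 17.197930

σ_eff = √(σ₁² + σ₂² − 2ρσ₁σ₂) = √(0.2837² + 0.2771² − 2·0.0836·0.2837·0.2771) = 0.379639
d₁ = (ln(S₁/S₂) + (q₂ − q₁ + σ_eff²/2)T) / (σ_eff√T) = (ln(66.46/92.9) + (0.0 − 0.0 + 0.072063)·0.278) / 0.200167 = -1.573132
d₂ = d₁ − σ_eff√T = -1.573132 − 0.200167 = -1.773300
N(d₁) = 0.057844,  N(d₂) = 0.038090
V = S₁·e^{−q₁T}·N(d₁) − S₂·e^{−q₂T}·N(d₂) = 3.844320 − 3.538518 = 0.305802
[vanilla: stock B call K=89.5]
σ√T = 0.2771·√1.9756 = 0.389481
d₁ = (ln(S/K) + (r+σ²/2)T) / (σ√T) = (ln(92.9/89.5) + (0.0163+0.2771²/2)·1.9756) / 0.389481 = (0.037285 + 0.108050) / 0.389481 = 0.373150
d₂ = d₁ − σ√T = 0.373150 − 0.389481 = -0.016330
e^{−rT} = 0.968311
N(d₁) = 0.645482,  N(d₂) = 0.493485
price = S·N(d₁) − K·e^{−rT}·N(d₂) = 59.965257 − 42.767327 = 17.197930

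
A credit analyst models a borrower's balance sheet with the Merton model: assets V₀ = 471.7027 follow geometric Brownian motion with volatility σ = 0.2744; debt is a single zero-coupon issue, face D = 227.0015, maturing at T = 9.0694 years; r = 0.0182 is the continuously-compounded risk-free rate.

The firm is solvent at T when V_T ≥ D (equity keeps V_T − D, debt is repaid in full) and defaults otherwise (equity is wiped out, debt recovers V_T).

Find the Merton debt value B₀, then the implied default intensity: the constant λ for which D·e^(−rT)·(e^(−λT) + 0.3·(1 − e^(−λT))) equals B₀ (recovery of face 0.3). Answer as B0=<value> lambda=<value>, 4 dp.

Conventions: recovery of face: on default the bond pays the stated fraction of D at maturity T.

Equity is a call on the firm's assets struck at D = 227.0015:
d₁ = [ln(V₀/D) + (r + σ²/2)T] / (σ√T)
   = [ln(471.7027/227.0015) + (0.0182 + 0.5·0.2744²)·9.0694] / (0.2744·√9.0694)
   = [0.731392 + 0.506505] / 0.826368 = 1.497998
d₂ = d₁ − σ√T = 1.497998 − 0.826368 = 0.671630
N(d₁) = 0.932933,  N(d₂) = 0.749090,  e^(−rT) = 0.847840
E₀ = V₀·N(d₁) − D·e^(−rT)·N(d₂)
   = 471.7027·0.932933 − 227.0015·0.847840·0.749090 = 295.896375
B₀ = V₀ − E₀ = 471.7027 − 295.896375 = 175.806325
e^(−λT) = (B₀·e^(rT)/D − 0.3)/(1 − 0.3) = (175.8063·1.179468/227.0015 − 0.3)/0.7 = 0.87637791
λ = −ln(0.87637791)/9.0694 = 0.014550

B0=175.8063 lambda=0.0145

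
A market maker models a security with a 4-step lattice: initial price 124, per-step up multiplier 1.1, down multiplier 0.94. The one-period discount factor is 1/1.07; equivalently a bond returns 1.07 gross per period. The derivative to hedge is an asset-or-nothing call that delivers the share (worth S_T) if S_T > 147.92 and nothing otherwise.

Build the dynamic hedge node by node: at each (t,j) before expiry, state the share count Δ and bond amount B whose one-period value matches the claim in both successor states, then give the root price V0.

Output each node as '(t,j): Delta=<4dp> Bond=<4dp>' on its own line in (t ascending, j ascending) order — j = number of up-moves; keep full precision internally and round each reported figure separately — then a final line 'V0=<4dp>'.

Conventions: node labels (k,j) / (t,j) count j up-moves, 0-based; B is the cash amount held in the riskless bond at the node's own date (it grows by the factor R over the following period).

(0,0): Delta=2.9531 Bond=-258.2080
(1,0): Delta=4.7966 Bond=-491.1689
(1,1): Delta=2.5895 Bond=-226.6933
(2,0): Delta=0.0000 Bond=0.0000
(2,1): Delta=5.7426 Bond=-646.8317
(2,2): Delta=1.9677 Bond=-149.2688
(3,0): Delta=0.0000 Bond=0.0000
(3,1): Delta=0.0000 Bond=0.0000
(3,2): Delta=6.8750 Bond=-851.8276
(3,3): Delta=1.0000 Bond=0.0000
V0=107.9730

Risk-neutral probability p* = (R−d)/(u−d) = (1.07−0.94)/(1.1−0.94) = 0.8125.
Payoffs at expiry: V(4,0)=0.0000, V(4,1)=0.0000, V(4,2)=0.0000, V(4,3)=155.1414, V(4,4)=181.5484
(3,0): S=102.9924. Δ = (V_up−V_dn)/(S_up−S_dn) = (0.0000−0.0000)/(113.2917−96.8129) = 0.0000. V = [p*·0.0000 + (1−p*)·0.0000]/1.07 = 0.0000. B = V − Δ·S = 0.0000.
(3,1): S=120.5230. Δ = (V_up−V_dn)/(S_up−S_dn) = (0.0000−0.0000)/(132.5753−113.2917) = 0.0000. V = [p*·0.0000 + (1−p*)·0.0000]/1.07 = 0.0000. B = V − Δ·S = 0.0000.
(3,2): S=141.0376. Δ = (V_up−V_dn)/(S_up−S_dn) = (155.1414−0.0000)/(155.1414−132.5753) = 6.8750. V = [p*·155.1414 + (1−p*)·0.0000]/1.07 = 117.8059. B = V − Δ·S = -851.8276.
(3,3): S=165.0440. Δ = (V_up−V_dn)/(S_up−S_dn) = (181.5484−155.1414)/(181.5484−155.1414) = 1.0000. V = [p*·181.5484 + (1−p*)·155.1414]/1.07 = 165.0440. B = V − Δ·S = 0.0000.
(2,0): S=109.5664. Δ = (V_up−V_dn)/(S_up−S_dn) = (0.0000−0.0000)/(120.5230−102.9924) = 0.0000. V = [p*·0.0000 + (1−p*)·0.0000]/1.07 = 0.0000. B = V − Δ·S = 0.0000.
(2,1): S=128.2160. Δ = (V_up−V_dn)/(S_up−S_dn) = (117.8059−0.0000)/(141.0376−120.5230) = 5.7426. V = [p*·117.8059 + (1−p*)·0.0000]/1.07 = 89.4554. B = V − Δ·S = -646.8317.
(2,2): S=150.0400. Δ = (V_up−V_dn)/(S_up−S_dn) = (165.0440−117.8059)/(165.0440−141.0376) = 1.9677. V = [p*·165.0440 + (1−p*)·117.8059]/1.07 = 145.9690. B = V − Δ·S = -149.2688.
(1,0): S=116.5600. Δ = (V_up−V_dn)/(S_up−S_dn) = (89.4554−0.0000)/(128.2160−109.5664) = 4.7966. V = [p*·89.4554 + (1−p*)·0.0000]/1.07 = 67.9276. B = V − Δ·S = -491.1689.
(1,1): S=136.4000. Δ = (V_up−V_dn)/(S_up−S_dn) = (145.9690−89.4554)/(150.0400−128.2160) = 2.5895. V = [p*·145.9690 + (1−p*)·89.4554]/1.07 = 126.5166. B = V − Δ·S = -226.6933.
(0,0): S=124.0000. Δ = (V_up−V_dn)/(S_up−S_dn) = (126.5166−67.9276)/(136.4000−116.5600) = 2.9531. V = [p*·126.5166 + (1−p*)·67.9276]/1.07 = 107.9730. B = V − Δ·S = -258.2080.
Sanity check at the root: Δ(0,0)·S0 + B(0,0) reproduces V0 = 107.9730.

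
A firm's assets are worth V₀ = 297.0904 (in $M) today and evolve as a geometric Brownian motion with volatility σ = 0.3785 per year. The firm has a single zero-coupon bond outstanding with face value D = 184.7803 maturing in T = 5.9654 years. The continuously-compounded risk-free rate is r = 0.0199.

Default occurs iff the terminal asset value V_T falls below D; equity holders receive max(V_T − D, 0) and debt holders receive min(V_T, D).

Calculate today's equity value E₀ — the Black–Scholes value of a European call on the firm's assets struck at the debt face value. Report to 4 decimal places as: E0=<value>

With assets at 297.0904 and a single debt payment of 184.7803 at 5.9654 years:
d₁ = [ln(V₀/D) + (r + σ²/2)T] / (σ√T)
   = [ln(297.0904/184.7803) + (0.0199 + 0.5·0.3785²)·5.9654] / (0.3785·√5.9654)
   = [0.474869 + 0.546020] / 0.924455 = 1.104314
d₂ = d₁ − σ√T = 1.104314 − 0.924455 = 0.179860
N(d₁) = 0.865272,  N(d₂) = 0.571369,  e^(−rT) = 0.888064
E₀ = V₀·N(d₁) − D·e^(−rT)·N(d₂)
   = 297.0904·0.865272 − 184.7803·0.888064·0.571369 = 163.304166

E0=163.3042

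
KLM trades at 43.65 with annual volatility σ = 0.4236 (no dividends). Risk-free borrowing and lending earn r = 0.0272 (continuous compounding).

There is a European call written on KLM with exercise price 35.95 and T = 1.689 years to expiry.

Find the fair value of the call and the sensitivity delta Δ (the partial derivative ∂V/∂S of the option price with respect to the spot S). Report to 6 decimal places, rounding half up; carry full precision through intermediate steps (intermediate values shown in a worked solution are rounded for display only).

price = 13.880846
Δ = 0.761532

σ√T = 0.4236·√1.689 = 0.550517
d₁ = (ln(S/K) + (r+σ²/2)T) / (σ√T) = (ln(43.65/35.95) + (0.0272+0.4236²/2)·1.689) / 0.550517 = (0.194074 + 0.197475) / 0.550517 = 0.711240
d₂ = d₁ − σ√T = 0.711240 − 0.550517 = 0.160723
e^{−rT} = 0.955099
N(d₁) = 0.761532,  N(d₂) = 0.563844
Call price V = S·N(d₁) − K·e^{−rT}·N(d₂) = 33.240876 − 19.360031 = 13.880846
Δ = N(d₁) = 0.761532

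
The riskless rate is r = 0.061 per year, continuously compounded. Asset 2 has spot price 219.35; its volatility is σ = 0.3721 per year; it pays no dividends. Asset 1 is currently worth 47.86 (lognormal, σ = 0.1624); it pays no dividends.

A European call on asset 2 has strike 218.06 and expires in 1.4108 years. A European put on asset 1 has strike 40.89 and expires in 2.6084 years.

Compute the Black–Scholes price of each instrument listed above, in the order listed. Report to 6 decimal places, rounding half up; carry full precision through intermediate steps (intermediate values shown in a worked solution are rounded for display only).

[asset 2 call K=218.06]
σ√T = 0.3721·√1.4108 = 0.441970
d₁ = (ln(S/K) + (r+σ²/2)T) / (σ√T) = (ln(219.35/218.06) + (0.061+0.3721²/2)·1.4108) / 0.441970 = (0.005898 + 0.183727) / 0.441970 = 0.429047
d₂ = d₁ − σ√T = 0.429047 − 0.441970 = -0.012923
e^{−rT} = 0.917540
N(d₁) = 0.666055,  N(d₂) = 0.494845
price = S·N(d₁) − K·e^{−rT}·N(d₂) = 146.099273 − 99.007966 = 47.091307
[asset 1 put K=40.89]
σ√T = 0.1624·√2.6084 = 0.262285
d₁ = (ln(S/K) + (r+σ²/2)T) / (σ√T) = (ln(47.86/40.89) + (0.061+0.1624²/2)·2.6084) / 0.262285 = (0.157395 + 0.193509) / 0.262285 = 1.337872
d₂ = d₁ − σ√T = 1.337872 − 0.262285 = 1.075588
e^{−rT} = 0.852900
N(−d₁) = 0.090469,  N(−d₂) = 0.141056
price = K·e^{−rT}·N(−d₂) − S·N(−d₁) = 4.919337 − 4.329847 = 0.589490

price(asset 2 call K=218.06) = 47.091307
price(asset 1 put K=40.89) = 0.589490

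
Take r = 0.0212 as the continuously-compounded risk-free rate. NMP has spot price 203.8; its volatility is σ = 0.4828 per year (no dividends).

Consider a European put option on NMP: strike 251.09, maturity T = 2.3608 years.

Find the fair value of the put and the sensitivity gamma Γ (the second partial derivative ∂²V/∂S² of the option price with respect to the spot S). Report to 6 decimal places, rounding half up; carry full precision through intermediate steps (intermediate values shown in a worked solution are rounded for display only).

σ√T = 0.4828·√2.3608 = 0.741817
d₁ = (ln(S/K) + (r+σ²/2)T) / (σ√T) = (ln(203.8/251.09) + (0.0212+0.4828²/2)·2.3608) / 0.741817 = (-0.208672 + 0.325195) / 0.741817 = 0.157078
d₂ = d₁ − σ√T = 0.157078 − 0.741817 = -0.584739
e^{−rT} = 0.951183
N(−d₁) = 0.437592,  N(−d₂) = 0.720639
Put price V = K·e^{−rT}·N(−d₂) − S·N(−d₁) = 172.111900 − 89.181206 = 82.930694
φ(d₁) = (1/√(2π))·e^{−d₁²/2} = 0.394051
Γ = φ(d₁) / (S·σ·√T) = 0.002606

price = 82.930694
Γ = 0.002606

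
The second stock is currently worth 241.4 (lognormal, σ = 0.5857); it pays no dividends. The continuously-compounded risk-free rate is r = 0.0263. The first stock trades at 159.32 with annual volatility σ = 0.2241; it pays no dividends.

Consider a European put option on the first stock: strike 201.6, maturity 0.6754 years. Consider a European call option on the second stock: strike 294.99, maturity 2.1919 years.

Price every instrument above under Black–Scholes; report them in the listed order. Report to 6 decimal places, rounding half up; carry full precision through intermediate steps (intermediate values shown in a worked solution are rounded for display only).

[the first stock put K=201.6]
σ√T = 0.2241·√0.6754 = 0.184171
d₁ = (ln(S/K) + (r+σ²/2)T) / (σ√T) = (ln(159.32/201.6) + (0.0263+0.2241²/2)·0.6754) / 0.184171 = (-0.235371 + 0.034723) / 0.184171 = -1.089464
d₂ = d₁ − σ√T = -1.089464 − 0.184171 = -1.273635
e^{−rT} = 0.982394
N(−d₁) = 0.862025,  N(−d₂) = 0.898604
price = K·e^{−rT}·N(−d₂) − S·N(−d₁) = 177.968990 − 137.337875 = 40.631115
[the second stock call K=294.99]
σ√T = 0.5857·√2.1919 = 0.867133
d₁ = (ln(S/K) + (r+σ²/2)T) / (σ√T) = (ln(241.4/294.99) + (0.0263+0.5857²/2)·2.1919) / 0.867133 = (-0.200486 + 0.433607) / 0.867133 = 0.268841
d₂ = d₁ − σ√T = 0.268841 − 0.867133 = -0.598292
e^{−rT} = 0.943983
N(d₁) = 0.605974,  N(d₂) = 0.274822
price = S·N(d₁) − K·e^{−rT}·N(d₂) = 146.282075 − 76.528604 = 69.753471

price(the first stock put K=201.6) = 40.631115
price(the second stock call K=294.99) = 69.753471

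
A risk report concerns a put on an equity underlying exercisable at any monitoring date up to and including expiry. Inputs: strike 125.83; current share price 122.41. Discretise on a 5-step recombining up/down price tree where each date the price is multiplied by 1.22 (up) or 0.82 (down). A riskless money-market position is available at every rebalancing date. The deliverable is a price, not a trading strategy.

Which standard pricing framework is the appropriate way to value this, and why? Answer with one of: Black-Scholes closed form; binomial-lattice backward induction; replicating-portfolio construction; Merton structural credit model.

framework: binomial-lattice backward induction

Key observation: early exercise of the strike-125.83 put must be checked at each of the 5 dates (spot 122.41), which forces a node-by-node comparison of intrinsic and continuation value backward from expiry.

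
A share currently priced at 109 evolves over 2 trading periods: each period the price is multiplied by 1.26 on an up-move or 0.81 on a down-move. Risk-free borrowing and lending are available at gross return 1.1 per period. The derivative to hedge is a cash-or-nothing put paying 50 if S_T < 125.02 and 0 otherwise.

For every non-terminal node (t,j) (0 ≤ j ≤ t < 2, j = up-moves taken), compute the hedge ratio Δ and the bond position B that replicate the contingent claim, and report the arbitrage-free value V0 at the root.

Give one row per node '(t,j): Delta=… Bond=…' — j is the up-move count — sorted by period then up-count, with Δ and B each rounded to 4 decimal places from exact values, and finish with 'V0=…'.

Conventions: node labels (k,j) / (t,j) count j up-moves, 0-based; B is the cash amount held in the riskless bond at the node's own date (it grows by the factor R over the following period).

Since d<R<u, set p* = (R−d)/(u−d) = 0.6444; price each node as the discounted p*-expectation of its children.
At maturity the claim pays: V(2,0)=50.0000, V(2,1)=50.0000, V(2,2)=0.0000
(1,0): S=88.2900. Δ = (V_up−V_dn)/(S_up−S_dn) = (50.0000−50.0000)/(111.2454−71.5149) = 0.0000. V = [p*·50.0000 + (1−p*)·50.0000]/1.1 = 45.4545. B = V − Δ·S = 45.4545.
(1,1): S=137.3400. Δ = (V_up−V_dn)/(S_up−S_dn) = (0.0000−50.0000)/(173.0484−111.2454) = -0.8090. V = [p*·0.0000 + (1−p*)·50.0000]/1.1 = 16.1616. B = V − Δ·S = 127.2727.
(0,0): S=109.0000. Δ = (V_up−V_dn)/(S_up−S_dn) = (16.1616−45.4545)/(137.3400−88.2900) = -0.5972. V = [p*·16.1616 + (1−p*)·45.4545]/1.1 = 24.1608. B = V − Δ·S = 89.2562.
Sanity check at the root: Δ(0,0)·S0 + B(0,0) reproduces V0 = 24.1608.

(0,0): Delta=-0.5972 Bond=89.2562
(1,0): Delta=0.0000 Bond=45.4545
(1,1): Delta=-0.8090 Bond=127.2727
V0=24.1608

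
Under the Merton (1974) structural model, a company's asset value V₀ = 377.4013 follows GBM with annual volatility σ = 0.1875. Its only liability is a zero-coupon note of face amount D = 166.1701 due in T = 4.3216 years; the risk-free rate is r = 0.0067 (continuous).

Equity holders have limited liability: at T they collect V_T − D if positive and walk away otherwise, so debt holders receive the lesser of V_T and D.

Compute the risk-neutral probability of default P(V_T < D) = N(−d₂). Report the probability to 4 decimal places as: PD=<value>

PD=0.0236

With assets at 377.4013 and a single debt payment of 166.1701 at 4.3216 years:
d₁ = [ln(V₀/D) + (r + σ²/2)T] / (σ√T)
   = [ln(377.4013/166.1701) + (0.0067 + 0.5·0.1875²)·4.3216] / (0.1875·√4.3216)
   = [0.820297 + 0.104920] / 0.389784 = 2.373670
d₂ = d₁ − σ√T = 2.373670 − 0.389784 = 1.983886
risk-neutral PD = N(−d₂) = N(-1.983886) = 0.023634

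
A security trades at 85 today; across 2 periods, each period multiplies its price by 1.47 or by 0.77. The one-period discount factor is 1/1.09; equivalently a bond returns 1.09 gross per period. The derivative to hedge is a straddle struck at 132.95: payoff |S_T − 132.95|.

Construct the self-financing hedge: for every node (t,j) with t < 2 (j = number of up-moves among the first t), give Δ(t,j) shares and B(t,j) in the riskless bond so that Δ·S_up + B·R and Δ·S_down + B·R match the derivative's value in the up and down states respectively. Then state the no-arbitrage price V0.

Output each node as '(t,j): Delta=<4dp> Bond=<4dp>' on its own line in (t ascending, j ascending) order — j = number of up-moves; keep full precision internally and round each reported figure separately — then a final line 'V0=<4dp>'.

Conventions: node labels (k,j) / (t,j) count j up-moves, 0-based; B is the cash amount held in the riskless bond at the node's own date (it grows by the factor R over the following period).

(0,0): Delta=-0.2849 Bond=68.9619
(1,0): Delta=-1.0000 Bond=121.9725
(1,1): Delta=0.1599 Bond=19.5887
V0=44.7463

Since d<R<u, set p* = (R−d)/(u−d) = 0.4571; price each node as the discounted p*-expectation of its children.
Expiry values: V(2,0)=82.5535, V(2,1)=36.7385, V(2,2)=50.7265
(1,0): S=65.4500. Δ = (V_up−V_dn)/(S_up−S_dn) = (36.7385−82.5535)/(96.2115−50.3965) = -1.0000. V = [p*·36.7385 + (1−p*)·82.5535]/1.09 = 56.5225. B = V − Δ·S = 121.9725.
(1,1): S=124.9500. Δ = (V_up−V_dn)/(S_up−S_dn) = (50.7265−36.7385)/(183.6765−96.2115) = 0.1599. V = [p*·50.7265 + (1−p*)·36.7385]/1.09 = 39.5716. B = V − Δ·S = 19.5887.
(0,0): S=85.0000. Δ = (V_up−V_dn)/(S_up−S_dn) = (39.5716−56.5225)/(124.9500−65.4500) = -0.2849. V = [p*·39.5716 + (1−p*)·56.5225]/1.09 = 44.7463. B = V − Δ·S = 68.9619.
Check: Δ(0,0)·S0 + B(0,0) = 44.7463 = V0.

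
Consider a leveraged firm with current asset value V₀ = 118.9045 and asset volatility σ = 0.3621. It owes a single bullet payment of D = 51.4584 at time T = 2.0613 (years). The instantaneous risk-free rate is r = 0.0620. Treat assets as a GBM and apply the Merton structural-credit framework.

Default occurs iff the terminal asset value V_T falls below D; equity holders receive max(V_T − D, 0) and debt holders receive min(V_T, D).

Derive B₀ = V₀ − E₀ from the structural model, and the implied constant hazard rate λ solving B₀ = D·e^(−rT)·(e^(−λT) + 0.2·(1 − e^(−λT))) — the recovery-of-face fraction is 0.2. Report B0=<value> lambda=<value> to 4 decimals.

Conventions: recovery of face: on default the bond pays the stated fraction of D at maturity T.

Work the structural quantities from V₀ = 118.9045 against face 51.4584:
d₁ = [ln(V₀/D) + (r + σ²/2)T] / (σ√T)
   = [ln(118.9045/51.4584) + (0.0620 + 0.5·0.3621²)·2.0613] / (0.3621·√2.0613)
   = [0.837547 + 0.262936] / 0.519875 = 2.116821
d₂ = d₁ − σ√T = 2.116821 − 0.519875 = 1.596945
N(d₁) = 0.982862,  N(d₂) = 0.944861,  e^(−rT) = 0.880029
E₀ = V₀·N(d₁) − D·e^(−rT)·N(d₂)
   = 118.9045·0.982862 − 51.4584·0.880029·0.944861 = 74.078854
B₀ = V₀ − E₀ = 118.9045 − 74.078854 = 44.825646
e^(−λT) = (B₀·e^(rT)/D − 0.2)/(1 − 0.2) = (44.8256·1.136326/51.4584 − 0.2)/0.8 = 0.98732259
λ = −ln(0.98732259)/2.0613 = 0.006190

B0=44.8256 lambda=0.0062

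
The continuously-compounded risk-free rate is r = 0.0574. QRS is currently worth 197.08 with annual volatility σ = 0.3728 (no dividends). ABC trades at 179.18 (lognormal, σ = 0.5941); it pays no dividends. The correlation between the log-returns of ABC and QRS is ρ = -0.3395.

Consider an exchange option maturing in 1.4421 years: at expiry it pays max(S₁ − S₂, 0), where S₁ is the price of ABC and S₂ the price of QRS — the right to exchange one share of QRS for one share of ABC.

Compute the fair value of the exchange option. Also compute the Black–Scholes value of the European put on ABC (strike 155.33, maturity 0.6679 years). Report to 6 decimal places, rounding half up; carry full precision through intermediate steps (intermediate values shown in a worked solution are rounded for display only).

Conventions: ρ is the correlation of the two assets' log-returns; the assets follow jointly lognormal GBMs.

σ_eff = √(σ₁² + σ₂² − 2ρσ₁σ₂) = √(0.5941² + 0.3728² − 2·-0.3395·0.5941·0.3728) = 0.801449
d₁ = (ln(S₁/S₂) + (q₂ − q₁ + σ_eff²/2)T) / (σ_eff√T) = (ln(179.18/197.08) + (0.0 − 0.0 + 0.321160)·1.4421) / 0.962439 = 0.382285
d₂ = d₁ − σ_eff√T = 0.382285 − 0.962439 = -0.580155
N(d₁) = 0.648875,  N(d₂) = 0.280905
V = S₁·e^{−q₁T}·N(d₁) − S₂·e^{−q₂T}·N(d₂) = 116.265409 − 55.360794 = 60.904615
[vanilla: ABC put K=155.33]
σ√T = 0.5941·√0.6679 = 0.485529
d₁ = (ln(S/K) + (r+σ²/2)T) / (σ√T) = (ln(179.18/155.33) + (0.0574+0.5941²/2)·0.6679) / 0.485529 = (0.142839 + 0.156207) / 0.485529 = 0.615917
d₂ = d₁ − σ√T = 0.615917 − 0.485529 = 0.130388
e^{−rT} = 0.962388
N(−d₁) = 0.268975,  N(−d₂) = 0.448130
price = K·e^{−rT}·N(−d₂) − S·N(−d₁) = 66.989899 − 48.194867 = 18.795032

exchange price = 60.904615
price(ABC put K=155.33) = 18.795032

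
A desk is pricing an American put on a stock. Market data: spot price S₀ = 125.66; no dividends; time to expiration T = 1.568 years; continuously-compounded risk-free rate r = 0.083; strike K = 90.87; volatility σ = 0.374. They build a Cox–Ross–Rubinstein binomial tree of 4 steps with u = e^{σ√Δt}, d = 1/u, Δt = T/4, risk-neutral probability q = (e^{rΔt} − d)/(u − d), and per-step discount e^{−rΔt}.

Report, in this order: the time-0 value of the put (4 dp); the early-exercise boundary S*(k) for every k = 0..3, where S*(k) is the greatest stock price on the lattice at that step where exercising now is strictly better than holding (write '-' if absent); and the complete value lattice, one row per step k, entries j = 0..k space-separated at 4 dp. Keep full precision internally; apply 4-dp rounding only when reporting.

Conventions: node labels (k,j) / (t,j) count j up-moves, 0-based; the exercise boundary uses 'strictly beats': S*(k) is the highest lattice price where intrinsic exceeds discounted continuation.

Δt=0.39200, u=1.26385, d=0.79123, q=0.51170, disc=e^(-rΔt)=0.96799
k=4 terminal: V=max(K-S,0) → 41.6187 12.2003 0.0000 0.0000 0.0000
k=3: j=0 S=62.2462 intr=28.6238 cont=25.7149 V=28.6238[EX]; j=1 S=99.4265 intr=0.0000 cont=5.7667 V=5.7667[hold]; j=2 S=158.8151 intr=0.0000 cont=0.0000 V=0.0000[hold]; j=3 S=253.6773 intr=0.0000 cont=0.0000 V=0.0000[hold]  S*(3)=62.2462
k=2: j=0 S=78.6697 intr=12.2003 cont=16.3859 V=16.3859[hold]; j=1 S=125.6600 intr=0.0000 cont=2.7257 V=2.7257[hold]; j=2 S=200.7182 intr=0.0000 cont=0.0000 V=0.0000[hold]  S*(2)=-
k=1: j=0 S=99.4265 intr=0.0000 cont=9.0952 V=9.0952[hold]; j=1 S=158.8151 intr=0.0000 cont=1.2884 V=1.2884[hold]  S*(1)=-
k=0: j=0 S=125.6600 intr=0.0000 cont=4.9372 V=4.9372[hold]  S*(0)=-

price = 4.9372
boundary = - - - 62.2462
tree:
4.9372
9.0952 1.2884
16.3859 2.7257 0.0000
28.6238 5.7667 0.0000 0.0000
41.6187 12.2003 0.0000 0.0000 0.0000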